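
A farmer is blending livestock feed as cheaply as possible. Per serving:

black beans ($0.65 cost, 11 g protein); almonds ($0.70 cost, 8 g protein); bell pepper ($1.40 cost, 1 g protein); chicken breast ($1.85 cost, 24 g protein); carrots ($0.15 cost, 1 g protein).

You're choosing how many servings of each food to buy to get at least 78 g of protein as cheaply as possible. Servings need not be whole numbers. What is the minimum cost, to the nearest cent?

$4.61

Cost per g of protein: black beans $0.0591, chicken breast $0.0771, almonds $0.0875, carrots $0.1500, bell pepper $1.4000.
With no serving limits, use only black beans: 78 g / 11 g = 7.091 servings × $0.65 = $4.61.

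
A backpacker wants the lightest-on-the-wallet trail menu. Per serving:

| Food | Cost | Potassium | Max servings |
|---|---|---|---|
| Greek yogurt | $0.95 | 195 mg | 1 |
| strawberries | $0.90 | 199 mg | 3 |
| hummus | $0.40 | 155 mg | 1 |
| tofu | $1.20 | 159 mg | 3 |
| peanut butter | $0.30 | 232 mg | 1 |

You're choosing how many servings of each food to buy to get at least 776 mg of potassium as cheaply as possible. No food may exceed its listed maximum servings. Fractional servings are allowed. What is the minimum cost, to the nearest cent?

Cost per mg of potassium: peanut butter $0.0013, hummus $0.0026, strawberries $0.0045, Greek yogurt $0.0049, tofu $0.0075.
Take 1 serving of peanut butter: +232.0 mg potassium for $0.30 (total $0.30, still need 544.0 mg).
Take 1 serving of hummus: +155.0 mg potassium for $0.40 (total $0.70, still need 389.0 mg).
Take 1.955 servings of strawberries: +389.0 mg potassium for $1.76 (total $2.46, still need 0.0 mg).
Greedy by cheapest-per-mg is optimal for a single linear constraint, so the minimum cost is $2.46.

$2.46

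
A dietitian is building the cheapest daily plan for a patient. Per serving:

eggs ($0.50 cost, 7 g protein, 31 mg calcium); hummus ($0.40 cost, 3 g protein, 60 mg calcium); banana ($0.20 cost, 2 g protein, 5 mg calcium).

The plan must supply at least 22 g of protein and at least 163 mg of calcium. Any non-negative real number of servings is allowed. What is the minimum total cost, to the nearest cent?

$1.83

eggs only: max(22/7, 163/31) = 5.258 servings → $2.63.
hummus only: max(22/3, 163/60) = 7.333 servings → $2.93.
banana only: max(22/2, 163/5) = 32.6 servings → $6.52.
eggs + hummus with both tight: 2.541 servings and 1.404 servings → $1.83.
eggs + banana: intersection lies outside the first quadrant.
hummus + banana with both tight: 2.057 servings and 7.914 servings → $2.41.
Cheapest feasible corner: $1.83.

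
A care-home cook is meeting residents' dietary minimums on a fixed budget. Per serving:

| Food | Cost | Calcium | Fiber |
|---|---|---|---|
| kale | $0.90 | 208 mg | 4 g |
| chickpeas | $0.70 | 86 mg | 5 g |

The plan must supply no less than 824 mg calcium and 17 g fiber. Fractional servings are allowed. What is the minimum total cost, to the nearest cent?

A basic optimal solution has at most two foods positive. Try each food alone and each pair with both targets met exactly.
kale only: max(824/208, 17/4) = 4.25 servings → $3.83.
chickpeas only: max(824/86, 17/5) = 9.581 servings → $6.71.
kale + chickpeas with both tight: 3.819 servings and 0.3448 servings → $3.68.
So the least-cost plan costs $3.68.

$3.68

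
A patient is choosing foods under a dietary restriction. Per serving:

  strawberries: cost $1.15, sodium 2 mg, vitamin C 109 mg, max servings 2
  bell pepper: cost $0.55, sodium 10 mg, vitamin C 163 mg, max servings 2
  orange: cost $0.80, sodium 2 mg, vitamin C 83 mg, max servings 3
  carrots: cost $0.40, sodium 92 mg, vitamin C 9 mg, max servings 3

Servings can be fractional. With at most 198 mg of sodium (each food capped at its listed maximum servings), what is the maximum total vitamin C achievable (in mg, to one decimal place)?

809.4 mg

Vitamin C per mg sodium: strawberries 54.5, orange 41.5, bell pepper 16.3, carrots 0.09783.
Take 2 servings of strawberries: uses 4 mg sodium, +218.0 mg vitamin C (running total 218.0 mg).
Take 3 servings of orange: uses 6 mg sodium, +249.0 mg vitamin C (running total 467.0 mg).
Take 2 servings of bell pepper: uses 20 mg sodium, +326.0 mg vitamin C (running total 793.0 mg).
Take 1.826 servings of carrots: uses 168 mg sodium, +16.4 mg vitamin C (running total 809.4 mg).
Filling greedily by vitamin C-per-mg sodium is optimal for one linear limit, giving 809.4 mg.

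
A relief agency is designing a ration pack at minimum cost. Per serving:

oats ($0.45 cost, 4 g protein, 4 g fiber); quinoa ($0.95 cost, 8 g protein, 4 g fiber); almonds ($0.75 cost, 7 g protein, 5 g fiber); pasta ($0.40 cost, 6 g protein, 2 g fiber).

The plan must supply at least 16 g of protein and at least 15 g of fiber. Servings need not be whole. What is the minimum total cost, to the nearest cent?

With two linear requirements the optimum uses one or two foods; enumerate the corners.
oats only: max(16/4, 15/4) = 4 servings → $1.80.
quinoa only: max(16/8, 15/4) = 3.75 servings → $3.56.
almonds only: max(16/7, 15/5) = 3 servings → $2.25.
pasta only: max(16/6, 15/2) = 7.5 servings → $3.00.
oats + quinoa with both tight: 3.5 servings and 0.25 servings → $1.81.
oats + almonds with both tight: 3.125 servings and 0.5 servings → $1.78.
oats + pasta with both tight: 3.625 servings and 0.25 servings → $1.73.
quinoa + almonds: the both-tight solution has a negative serving — not a feasible corner.
quinoa + pasta: intersection lies outside the first quadrant.
almonds + pasta: intersection lies outside the first quadrant.
Cheapest feasible corner: $1.73.

$1.73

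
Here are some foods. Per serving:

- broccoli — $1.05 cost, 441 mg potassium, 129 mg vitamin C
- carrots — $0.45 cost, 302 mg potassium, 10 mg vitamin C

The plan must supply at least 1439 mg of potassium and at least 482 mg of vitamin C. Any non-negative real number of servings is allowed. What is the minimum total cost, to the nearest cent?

For a min-cost LP with two ≥-constraints, a basic feasible solution has at most two positive variables.
broccoli only: max(1439/441, 482/129) = 3.736 servings → $3.92.
carrots only: max(1439/302, 482/10) = 48.2 servings → $21.69.
broccoli + carrots: the both-tight solution has a negative serving — not a feasible corner.
So the least-cost plan costs $3.92.

$3.92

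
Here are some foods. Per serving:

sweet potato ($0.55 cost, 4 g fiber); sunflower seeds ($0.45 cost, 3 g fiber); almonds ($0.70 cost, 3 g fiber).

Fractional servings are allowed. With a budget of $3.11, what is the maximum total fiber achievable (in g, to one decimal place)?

22.6 g

Fiber per dollar: sweet potato 7.273, sunflower seeds 6.667, almonds 4.286.
With no serving limits, spend the whole cost allowance on sweet potato: $3.11 / $0.55 × 4 g = 22.6 g.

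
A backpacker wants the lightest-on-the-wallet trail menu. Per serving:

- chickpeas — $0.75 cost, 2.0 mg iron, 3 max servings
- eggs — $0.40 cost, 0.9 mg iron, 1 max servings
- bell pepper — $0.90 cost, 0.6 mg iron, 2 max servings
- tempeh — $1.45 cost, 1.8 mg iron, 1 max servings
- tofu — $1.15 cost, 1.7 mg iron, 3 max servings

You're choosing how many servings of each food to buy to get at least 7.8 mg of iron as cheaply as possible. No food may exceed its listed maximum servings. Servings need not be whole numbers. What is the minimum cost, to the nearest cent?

$3.26

Cost per mg of iron: chickpeas $0.3750, eggs $0.4444, tofu $0.6765, tempeh $0.8056, bell pepper $1.5000.
Take 3 servings of chickpeas: +6.0 mg iron for $2.25 (total $2.25, still need 1.8 mg).
Take 1 serving of eggs: +0.9 mg iron for $0.40 (total $2.65, still need 0.9 mg).
Take 0.5294 servings of tofu: +0.9 mg iron for $0.61 (total $3.26, still need 0.0 mg).
Filling from the cheapest source first is optimal under one linear minimum: $3.26.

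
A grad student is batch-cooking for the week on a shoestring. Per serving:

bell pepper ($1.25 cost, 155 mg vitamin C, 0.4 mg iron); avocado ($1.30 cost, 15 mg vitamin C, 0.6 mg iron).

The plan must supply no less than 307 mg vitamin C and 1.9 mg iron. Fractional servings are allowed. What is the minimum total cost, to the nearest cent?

Compare the cost at each extreme point of the feasible region.
bell pepper only: max(307/155, 1.9/0.4) = 4.75 servings → $5.94.
avocado only: max(307/15, 1.9/0.6) = 20.47 servings → $26.61.
bell pepper + avocado with both tight: 1.79 servings and 1.974 servings → $4.80.
Cheapest feasible corner: $4.80.

$4.80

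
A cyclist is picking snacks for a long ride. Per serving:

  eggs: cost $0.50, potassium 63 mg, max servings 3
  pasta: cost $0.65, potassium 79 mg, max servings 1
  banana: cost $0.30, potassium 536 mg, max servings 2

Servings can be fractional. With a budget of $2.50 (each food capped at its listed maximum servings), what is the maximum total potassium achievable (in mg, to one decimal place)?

1309.6 mg

Potassium per dollar: banana 1787, eggs 126, pasta 121.5.
Take 2 servings of banana: spends $0.60, +1072.0 mg potassium (running total 1072.0 mg).
Take 3 servings of eggs: spends $1.50, +189.0 mg potassium (running total 1261.0 mg).
Take 0.6154 servings of pasta: spends $0.40, +48.6 mg potassium (running total 1309.6 mg).
Greedy by best ratio exhausts the cost allowance optimally: 1309.6 mg.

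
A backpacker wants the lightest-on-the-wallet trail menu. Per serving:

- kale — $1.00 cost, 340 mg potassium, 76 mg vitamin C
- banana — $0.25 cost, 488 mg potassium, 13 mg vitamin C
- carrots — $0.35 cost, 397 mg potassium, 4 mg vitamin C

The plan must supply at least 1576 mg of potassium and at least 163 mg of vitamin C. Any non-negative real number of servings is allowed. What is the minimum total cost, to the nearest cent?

Check every corner: each single food scaled to meet both minima, and each pair solved so both constraints bind.
kale only: max(1576/340, 163/76) = 4.635 servings → $4.64.
banana only: max(1576/488, 163/13) = 12.54 servings → $3.13.
carrots only: max(1576/397, 163/4) = 40.75 servings → $14.26.
kale + banana with both tight: 1.808 servings and 1.97 servings → $2.30.
kale + carrots with both tight: 2.027 servings and 2.234 servings → $2.81.
banana + carrots: the both-tight solution has a negative serving — not a feasible corner.
So the least-cost plan costs $2.30.

$2.30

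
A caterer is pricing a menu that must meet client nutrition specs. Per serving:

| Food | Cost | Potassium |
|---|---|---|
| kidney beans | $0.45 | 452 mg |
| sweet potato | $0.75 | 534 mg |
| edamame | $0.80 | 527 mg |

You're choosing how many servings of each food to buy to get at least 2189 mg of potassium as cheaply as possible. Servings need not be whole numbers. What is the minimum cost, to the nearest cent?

Cost per mg of potassium: kidney beans $0.0010, sweet potato $0.0014, edamame $0.0015.
With no serving limits, use only kidney beans: 2189 mg / 452 mg = 4.843 servings × $0.45 = $2.18.

$2.18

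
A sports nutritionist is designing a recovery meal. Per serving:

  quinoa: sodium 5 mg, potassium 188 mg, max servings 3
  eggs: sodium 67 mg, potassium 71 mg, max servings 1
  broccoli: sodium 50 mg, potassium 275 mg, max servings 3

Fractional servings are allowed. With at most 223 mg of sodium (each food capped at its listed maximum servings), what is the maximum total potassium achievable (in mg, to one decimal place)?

Potassium per mg sodium: quinoa 37.6, broccoli 5.5, eggs 1.06.
Take 3 servings of quinoa: uses 15 mg sodium, +564.0 mg potassium (running total 564.0 mg).
Take 3 servings of broccoli: uses 150 mg sodium, +825.0 mg potassium (running total 1389.0 mg).
Take 0.8657 servings of eggs: uses 58 mg sodium, +61.5 mg potassium (running total 1450.5 mg).
Greedy by best ratio exhausts the sodium allowance optimally: 1450.5 mg.

1450.5 mg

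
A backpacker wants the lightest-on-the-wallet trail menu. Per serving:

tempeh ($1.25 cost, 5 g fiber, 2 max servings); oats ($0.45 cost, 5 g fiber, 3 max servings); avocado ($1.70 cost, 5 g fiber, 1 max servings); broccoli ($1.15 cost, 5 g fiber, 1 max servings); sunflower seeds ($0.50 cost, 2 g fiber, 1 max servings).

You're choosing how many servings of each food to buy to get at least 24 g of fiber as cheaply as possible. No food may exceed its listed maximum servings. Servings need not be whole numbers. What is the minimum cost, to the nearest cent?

$3.50

Cost per g of fiber: oats $0.0900, broccoli $0.2300, tempeh $0.2500, sunflower seeds $0.2500, avocado $0.3400.
Take 3 servings of oats: +15.0 g fiber for $1.35 (total $1.35, still need 9.0 g).
Take 1 serving of broccoli: +5.0 g fiber for $1.15 (total $2.50, still need 4.0 g).
Take 0.8 servings of tempeh: +4.0 g fiber for $1.00 (total $3.50, still need 0.0 g).
Filling from the cheapest source first is optimal under one linear minimum: $3.50.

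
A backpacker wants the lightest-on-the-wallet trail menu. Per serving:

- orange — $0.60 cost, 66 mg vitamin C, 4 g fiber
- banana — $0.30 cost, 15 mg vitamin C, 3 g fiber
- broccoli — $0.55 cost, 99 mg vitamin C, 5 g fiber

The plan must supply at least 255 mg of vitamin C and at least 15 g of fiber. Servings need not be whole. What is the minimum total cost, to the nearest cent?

$1.62

orange only: max(255/66, 15/4) = 3.864 servings → $2.32.
banana only: max(255/15, 15/3) = 17 servings → $5.10.
broccoli only: max(255/99, 15/5) = 3 servings → $1.65.
orange + banana with both targets exact would need a negative amount; discard.
orange + broccoli with both tight: 3.182 servings and 0.4545 servings → $2.16.
banana + broccoli with both tight: 0.9459 servings and 2.432 servings → $1.62.
So the least-cost plan costs $1.62.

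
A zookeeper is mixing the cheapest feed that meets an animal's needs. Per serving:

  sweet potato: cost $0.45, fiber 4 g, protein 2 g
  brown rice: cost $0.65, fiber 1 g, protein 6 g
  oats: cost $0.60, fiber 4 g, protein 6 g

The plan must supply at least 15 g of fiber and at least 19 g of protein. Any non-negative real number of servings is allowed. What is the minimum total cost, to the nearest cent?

Two binding constraints pin down two serving amounts, so the optimal mix uses at most two foods. The candidates are each food alone (scaled to the tighter of fiber/protein) and each pair with both constraints tight.
sweet potato only: max(15/4, 19/2) = 9.5 servings → $4.28.
brown rice only: max(15/1, 19/6) = 15 servings → $9.75.
oats only: max(15/4, 19/6) = 3.75 servings → $2.25.
sweet potato + brown rice with both tight: 3.227 servings and 2.091 servings → $2.81.
sweet potato + oats with both tight: 0.875 servings and 2.875 servings → $2.12.
brown rice + oats: the both-tight solution has a negative serving — not a feasible corner.
Cheapest feasible corner: $2.12.

$2.12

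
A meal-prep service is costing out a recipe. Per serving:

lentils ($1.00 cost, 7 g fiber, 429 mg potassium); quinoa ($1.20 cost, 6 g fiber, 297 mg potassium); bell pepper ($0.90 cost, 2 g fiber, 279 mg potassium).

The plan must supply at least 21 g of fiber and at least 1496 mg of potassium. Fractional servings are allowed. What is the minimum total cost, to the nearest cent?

Two binding constraints pin down two serving amounts, so the optimal mix uses at most two foods. The candidates are each food alone (scaled to the tighter of fiber/potassium) and each pair with both constraints tight.
lentils only: max(21/7, 1496/429) = 3.487 servings → $3.49.
quinoa only: max(21/6, 1496/297) = 5.037 servings → $6.04.
bell pepper only: max(21/2, 1496/279) = 10.5 servings → $9.45.
lentils + quinoa with both targets exact would need a negative amount; discard.
lentils + bell pepper with both tight: 2.618 servings and 1.336 servings → $3.82.
quinoa + bell pepper with both tight: 2.655 servings and 2.536 servings → $5.47.
So the least-cost plan costs $3.49.

$3.49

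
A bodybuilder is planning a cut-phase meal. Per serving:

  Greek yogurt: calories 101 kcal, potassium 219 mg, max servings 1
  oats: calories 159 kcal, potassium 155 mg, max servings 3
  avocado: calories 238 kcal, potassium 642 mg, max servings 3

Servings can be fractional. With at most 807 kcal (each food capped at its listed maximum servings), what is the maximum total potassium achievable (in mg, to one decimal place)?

Potassium per kcal: avocado 2.697, Greek yogurt 2.168, oats 0.9748.
Take 3 servings of avocado: uses 714 kcal, +1926.0 mg potassium (running total 1926.0 mg).
Take 0.9208 servings of Greek yogurt: uses 93 kcal, +201.7 mg potassium (running total 2127.7 mg).
Greedy by best ratio exhausts the calories allowance optimally: 2127.7 mg.

2127.7 mg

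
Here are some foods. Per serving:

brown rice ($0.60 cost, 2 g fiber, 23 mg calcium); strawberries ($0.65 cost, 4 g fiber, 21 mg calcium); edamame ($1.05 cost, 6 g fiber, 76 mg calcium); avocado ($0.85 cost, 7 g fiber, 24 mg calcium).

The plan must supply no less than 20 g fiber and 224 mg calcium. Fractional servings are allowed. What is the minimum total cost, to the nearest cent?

$3.33

Check every corner: each single food scaled to meet both minima, and each pair solved so both constraints bind.
brown rice only: max(20/2, 224/23) = 10 servings → $6.00.
strawberries only: max(20/4, 224/21) = 10.67 servings → $6.93.
edamame only: max(20/6, 224/76) = 3.333 servings → $3.50.
avocado only: max(20/7, 224/24) = 9.333 servings → $7.93.
brown rice + strawberries with both tight: 9.52 servings and 0.24 servings → $5.87.
brown rice + edamame: the both-tight solution has a negative serving — not a feasible corner.
brown rice + avocado with both tight: 9.628 servings and 0.1062 servings → $5.87.
strawberries + edamame with both tight: 0.9888 servings and 2.674 servings → $3.45.
strawberries + avocado: intersection lies outside the first quadrant.
edamame + avocado with both tight: 2.804 servings and 0.4536 servings → $3.33.
So the least-cost plan costs $3.33.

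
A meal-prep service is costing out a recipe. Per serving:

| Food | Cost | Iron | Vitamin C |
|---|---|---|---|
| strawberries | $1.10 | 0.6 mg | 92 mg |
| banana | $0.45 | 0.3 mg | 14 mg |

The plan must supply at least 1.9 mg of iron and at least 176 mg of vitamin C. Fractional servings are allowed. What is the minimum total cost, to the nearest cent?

$3.12

Check every corner: each single food scaled to meet both minima, and each pair solved so both constraints bind.
strawberries only: max(1.9/0.6, 176/92) = 3.167 servings → $3.48.
banana only: max(1.9/0.3, 176/14) = 12.57 servings → $5.66.
strawberries + banana with both tight: 1.365 servings and 3.604 servings → $3.12.
Cheapest feasible corner: $3.12.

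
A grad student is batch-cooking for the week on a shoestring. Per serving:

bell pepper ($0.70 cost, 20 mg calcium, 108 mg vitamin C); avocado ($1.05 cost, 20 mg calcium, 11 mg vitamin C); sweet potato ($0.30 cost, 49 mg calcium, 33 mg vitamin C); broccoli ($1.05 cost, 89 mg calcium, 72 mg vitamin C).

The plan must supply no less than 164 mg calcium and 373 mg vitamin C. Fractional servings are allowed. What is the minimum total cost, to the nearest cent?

Check every corner: each single food scaled to meet both minima, and each pair solved so both constraints bind.
bell pepper only: max(164/20, 373/108) = 8.2 servings → $5.74.
avocado only: max(164/20, 373/11) = 33.91 servings → $35.60.
sweet potato only: max(164/49, 373/33) = 11.3 servings → $3.39.
broccoli only: max(164/89, 373/72) = 5.181 servings → $5.44.
bell pepper + avocado with both tight: 2.915 servings and 5.285 servings → $7.59.
bell pepper + sweet potato with both tight: 2.777 servings and 2.213 servings → $2.61.
bell pepper + broccoli with both tight: 2.617 servings and 1.255 servings → $3.15.
avocado + sweet potato with both targets exact would need a negative amount; discard.
avocado + broccoli: the both-tight solution has a negative serving — not a feasible corner.
sweet potato + broccoli with both targets exact would need a negative amount; discard.
Cheapest feasible corner: $2.61.

$2.61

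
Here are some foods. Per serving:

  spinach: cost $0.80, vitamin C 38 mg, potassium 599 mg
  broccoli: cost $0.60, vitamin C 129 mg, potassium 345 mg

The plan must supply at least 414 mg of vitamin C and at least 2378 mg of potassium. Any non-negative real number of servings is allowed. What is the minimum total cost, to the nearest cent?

A basic optimal solution has at most two foods positive. Try each food alone and each pair with both targets met exactly.
spinach only: max(414/38, 2378/599) = 10.89 servings → $8.72.
broccoli only: max(414/129, 2378/345) = 6.893 servings → $4.14.
spinach + broccoli with both tight: 2.555 servings and 2.457 servings → $3.52.
So the least-cost plan costs $3.52.

$3.52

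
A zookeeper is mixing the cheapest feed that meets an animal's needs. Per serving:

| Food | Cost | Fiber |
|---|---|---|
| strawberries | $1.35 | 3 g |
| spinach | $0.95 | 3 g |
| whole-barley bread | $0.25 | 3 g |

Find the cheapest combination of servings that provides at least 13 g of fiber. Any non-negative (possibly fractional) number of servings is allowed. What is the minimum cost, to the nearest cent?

Cost per g of fiber: whole-barley bread $0.0833, spinach $0.3167, strawberries $0.4500.
With no serving limits, use only whole-barley bread: 13 g / 3 g = 4.333 servings × $0.25 = $1.08.

$1.08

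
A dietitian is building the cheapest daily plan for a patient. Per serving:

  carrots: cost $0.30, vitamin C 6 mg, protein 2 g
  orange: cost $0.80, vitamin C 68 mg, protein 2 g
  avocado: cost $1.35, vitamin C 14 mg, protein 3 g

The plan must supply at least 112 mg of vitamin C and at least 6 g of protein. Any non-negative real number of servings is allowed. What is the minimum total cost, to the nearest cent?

For a min-cost LP with two ≥-constraints, a basic feasible solution has at most two positive variables.
carrots only: max(112/6, 6/2) = 18.67 servings → $5.60.
orange only: max(112/68, 6/2) = 3 servings → $2.40.
avocado only: max(112/14, 6/3) = 8 servings → $10.80.
carrots + orange with both tight: 1.484 servings and 1.516 servings → $1.66.
carrots + avocado: the both-tight solution has a negative serving — not a feasible corner.
orange + avocado with both tight: 1.432 servings and 1.045 servings → $2.56.
The minimum over all feasible corners is $1.66.

$1.66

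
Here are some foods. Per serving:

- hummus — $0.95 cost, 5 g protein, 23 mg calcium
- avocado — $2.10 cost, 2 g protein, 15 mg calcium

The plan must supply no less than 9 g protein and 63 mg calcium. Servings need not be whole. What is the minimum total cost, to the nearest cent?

A basic optimal solution has at most two foods positive. Try each food alone and each pair with both targets met exactly.
hummus only: max(9/5, 63/23) = 2.739 servings → $2.60.
avocado only: max(9/2, 63/15) = 4.5 servings → $9.45.
hummus + avocado with both tight: 0.3103 servings and 3.724 servings → $8.12.
So the least-cost plan costs $2.60.

$2.60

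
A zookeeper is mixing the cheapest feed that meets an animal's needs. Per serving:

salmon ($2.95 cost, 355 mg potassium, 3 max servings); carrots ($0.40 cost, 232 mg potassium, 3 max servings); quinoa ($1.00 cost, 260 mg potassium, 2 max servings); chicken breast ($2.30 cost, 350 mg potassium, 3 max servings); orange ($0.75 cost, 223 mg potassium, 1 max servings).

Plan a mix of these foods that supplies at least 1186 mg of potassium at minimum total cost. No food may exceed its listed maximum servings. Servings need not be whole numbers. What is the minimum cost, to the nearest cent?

$2.98

Cost per mg of potassium: carrots $0.0017, orange $0.0034, quinoa $0.0038, chicken breast $0.0066, salmon $0.0083.
Take 3 servings of carrots: +696.0 mg potassium for $1.20 (total $1.20, still need 490.0 mg).
Take 1 serving of orange: +223.0 mg potassium for $0.75 (total $1.95, still need 267.0 mg).
Take 1.027 servings of quinoa: +267.0 mg potassium for $1.03 (total $2.98, still need 0.0 mg).
Greedy by cheapest-per-mg is optimal for a single linear constraint, so the minimum cost is $2.98.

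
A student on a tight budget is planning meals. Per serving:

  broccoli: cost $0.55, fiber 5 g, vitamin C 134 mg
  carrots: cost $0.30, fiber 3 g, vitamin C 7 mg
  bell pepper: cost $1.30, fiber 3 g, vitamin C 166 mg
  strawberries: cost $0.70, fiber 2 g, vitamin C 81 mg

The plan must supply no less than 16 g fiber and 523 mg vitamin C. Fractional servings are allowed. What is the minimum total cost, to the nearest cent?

The cheapest plan sits at a corner of the feasible region — with two constraints it uses at most two foods.
broccoli only: max(16/5, 523/134) = 3.903 servings → $2.15.
carrots only: max(16/3, 523/7) = 74.71 servings → $22.41.
bell pepper only: max(16/3, 523/166) = 5.333 servings → $6.93.
strawberries only: max(16/2, 523/81) = 8 servings → $5.60.
broccoli + carrots with both targets exact would need a negative amount; discard.
broccoli + bell pepper with both tight: 2.54 servings and 1.1 servings → $2.83.
broccoli + strawberries with both tight: 1.825 servings and 3.438 servings → $3.41.
carrots + bell pepper with both tight: 2.279 servings and 3.055 servings → $4.65.
carrots + strawberries with both tight: 1.092 servings and 6.362 servings → $4.78.
bell pepper + strawberries: intersection lies outside the first quadrant.
So the least-cost plan costs $2.15.

$2.15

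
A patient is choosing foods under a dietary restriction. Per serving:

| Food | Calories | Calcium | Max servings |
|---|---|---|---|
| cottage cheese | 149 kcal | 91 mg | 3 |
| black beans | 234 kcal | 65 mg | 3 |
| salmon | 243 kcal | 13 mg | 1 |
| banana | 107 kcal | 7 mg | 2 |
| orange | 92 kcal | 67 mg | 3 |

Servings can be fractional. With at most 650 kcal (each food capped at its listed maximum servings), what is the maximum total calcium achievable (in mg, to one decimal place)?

Calcium per kcal: orange 0.7283, cottage cheese 0.6107, black beans 0.2778, banana 0.06542, salmon 0.0535.
Take 3 servings of orange: uses 276 kcal, +201.0 mg calcium (running total 201.0 mg).
Take 2.51 servings of cottage cheese: uses 374 kcal, +228.4 mg calcium (running total 429.4 mg).
Filling greedily by calcium-per-kcal is optimal for one linear limit, giving 429.4 mg.

429.4 mg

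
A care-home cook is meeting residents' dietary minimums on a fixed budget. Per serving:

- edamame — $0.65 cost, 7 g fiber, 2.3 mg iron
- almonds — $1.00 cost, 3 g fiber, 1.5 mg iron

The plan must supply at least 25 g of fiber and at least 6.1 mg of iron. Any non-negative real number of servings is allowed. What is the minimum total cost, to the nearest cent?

$2.32

The cheapest plan sits at a corner of the feasible region — with two constraints it uses at most two foods.
edamame only: max(25/7, 6.1/2.3) = 3.571 servings → $2.32.
almonds only: max(25/3, 6.1/1.5) = 8.333 servings → $8.33.
edamame + almonds: intersection lies outside the first quadrant.
The minimum over all feasible corners is $2.32.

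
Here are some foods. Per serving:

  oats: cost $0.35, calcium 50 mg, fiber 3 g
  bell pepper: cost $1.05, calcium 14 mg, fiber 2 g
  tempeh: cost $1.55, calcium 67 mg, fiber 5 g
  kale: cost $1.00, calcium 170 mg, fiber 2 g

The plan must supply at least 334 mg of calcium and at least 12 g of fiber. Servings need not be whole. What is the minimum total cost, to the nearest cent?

$2.15

This is a tiny linear program; its minimum lies at a vertex of the feasible set. List the vertices and price them.
oats only: max(334/50, 12/3) = 6.68 servings → $2.34.
bell pepper only: max(334/14, 12/2) = 23.86 servings → $25.05.
tempeh only: max(334/67, 12/5) = 4.985 servings → $7.73.
kale only: max(334/170, 12/2) = 6 servings → $6.00.
oats + bell pepper with both targets exact would need a negative amount; discard.
oats + tempeh: the both-tight solution has a negative serving — not a feasible corner.
oats + kale with both tight: 3.346 servings and 0.9805 servings → $2.15.
bell pepper + tempeh: the both-tight solution has a negative serving — not a feasible corner.
bell pepper + kale with both tight: 4.397 servings and 1.603 servings → $6.22.
tempeh + kale with both tight: 1.916 servings and 1.209 servings → $4.18.
The minimum over all feasible corners is $2.15.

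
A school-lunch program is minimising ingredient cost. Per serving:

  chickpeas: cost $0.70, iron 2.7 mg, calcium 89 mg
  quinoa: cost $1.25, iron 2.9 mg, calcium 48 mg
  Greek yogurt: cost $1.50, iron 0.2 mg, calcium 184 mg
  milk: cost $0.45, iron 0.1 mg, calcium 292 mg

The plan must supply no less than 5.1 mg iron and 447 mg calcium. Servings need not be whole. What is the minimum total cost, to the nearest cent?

$1.73

Two binding constraints pin down two serving amounts, so the optimal mix uses at most two foods. The candidates are each food alone (scaled to the tighter of iron/calcium) and each pair with both constraints tight.
chickpeas only: max(5.1/2.7, 447/89) = 5.022 servings → $3.52.
quinoa only: max(5.1/2.9, 447/48) = 9.312 servings → $11.64.
Greek yogurt only: max(5.1/0.2, 447/184) = 25.5 servings → $38.25.
milk only: max(5.1/0.1, 447/292) = 51 servings → $22.95.
chickpeas + quinoa: intersection lies outside the first quadrant.
chickpeas + Greek yogurt with both tight: 1.772 servings and 1.572 servings → $3.60.
chickpeas + milk with both tight: 1.853 servings and 0.966 servings → $1.73.
quinoa + Greek yogurt with both tight: 1.62 servings and 2.007 servings → $5.04.
quinoa + milk with both tight: 1.716 servings and 1.249 servings → $2.71.
Greek yogurt + milk: intersection lies outside the first quadrant.
The minimum over all feasible corners is $1.73.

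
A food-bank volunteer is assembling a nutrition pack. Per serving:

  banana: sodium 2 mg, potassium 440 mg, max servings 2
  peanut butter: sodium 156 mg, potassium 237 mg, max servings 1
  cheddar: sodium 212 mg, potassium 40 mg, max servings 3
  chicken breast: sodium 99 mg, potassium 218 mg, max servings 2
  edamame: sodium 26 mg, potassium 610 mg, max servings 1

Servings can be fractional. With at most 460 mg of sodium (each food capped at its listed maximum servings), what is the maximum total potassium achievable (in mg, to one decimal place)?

Potassium per mg sodium: banana 220, edamame 23.46, chicken breast 2.202, peanut butter 1.519, cheddar 0.1887.
Take 2 servings of banana: uses 4 mg sodium, +880.0 mg potassium (running total 880.0 mg).
Take 1 serving of edamame: uses 26 mg sodium, +610.0 mg potassium (running total 1490.0 mg).
Take 2 servings of chicken breast: uses 198 mg sodium, +436.0 mg potassium (running total 1926.0 mg).
Take 1 serving of peanut butter: uses 156 mg sodium, +237.0 mg potassium (running total 2163.0 mg).
Take 0.3585 servings of cheddar: uses 76 mg sodium, +14.3 mg potassium (running total 2177.3 mg).
Filling greedily by potassium-per-mg sodium is optimal for one linear limit, giving 2177.3 mg.

2177.3 mg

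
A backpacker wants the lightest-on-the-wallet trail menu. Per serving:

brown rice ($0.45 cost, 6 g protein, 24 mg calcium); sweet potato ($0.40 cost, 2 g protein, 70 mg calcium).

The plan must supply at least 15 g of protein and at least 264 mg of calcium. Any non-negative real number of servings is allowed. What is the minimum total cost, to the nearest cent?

$1.95

Two binding constraints pin down two serving amounts, so the optimal mix uses at most two foods. The candidates are each food alone (scaled to the tighter of protein/calcium) and each pair with both constraints tight.
brown rice only: max(15/6, 264/24) = 11 servings → $4.95.
sweet potato only: max(15/2, 264/70) = 7.5 servings → $3.00.
brown rice + sweet potato with both tight: 1.403 servings and 3.29 servings → $1.95.
Cheapest feasible corner: $1.95.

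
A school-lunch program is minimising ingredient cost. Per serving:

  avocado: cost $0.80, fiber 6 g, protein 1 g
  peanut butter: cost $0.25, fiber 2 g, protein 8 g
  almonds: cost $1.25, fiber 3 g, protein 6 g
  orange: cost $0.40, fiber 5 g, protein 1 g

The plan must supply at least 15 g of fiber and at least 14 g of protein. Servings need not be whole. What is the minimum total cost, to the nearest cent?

$1.33

This is a tiny linear program; its minimum lies at a vertex of the feasible set. List the vertices and price them.
avocado only: max(15/6, 14/1) = 14 servings → $11.20.
peanut butter only: max(15/2, 14/8) = 7.5 servings → $1.88.
almonds only: max(15/3, 14/6) = 5 servings → $6.25.
orange only: max(15/5, 14/1) = 14 servings → $5.60.
avocado + peanut butter with both tight: 2 servings and 1.5 servings → $1.98.
avocado + almonds with both tight: 1.455 servings and 2.091 servings → $3.78.
avocado + orange: the both-tight solution has a negative serving — not a feasible corner.
peanut butter + almonds: intersection lies outside the first quadrant.
peanut butter + orange with both tight: 1.447 servings and 2.421 servings → $1.33.
almonds + orange with both tight: 2.037 servings and 1.778 servings → $3.26.
The minimum over all feasible corners is $1.33.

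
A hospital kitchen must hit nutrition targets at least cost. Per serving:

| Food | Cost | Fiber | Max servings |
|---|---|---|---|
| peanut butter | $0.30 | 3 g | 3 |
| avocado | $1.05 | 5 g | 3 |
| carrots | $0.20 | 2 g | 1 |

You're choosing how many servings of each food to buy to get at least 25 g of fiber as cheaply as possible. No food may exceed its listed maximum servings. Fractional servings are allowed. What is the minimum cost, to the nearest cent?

$4.04

Cost per g of fiber: peanut butter $0.1000, carrots $0.1000, avocado $0.2100.
Take 3 servings of peanut butter: +9.0 g fiber for $0.90 (total $0.90, still need 16.0 g).
Take 1 serving of carrots: +2.0 g fiber for $0.20 (total $1.10, still need 14.0 g).
Take 2.8 servings of avocado: +14.0 g fiber for $2.94 (total $4.04, still need 0.0 g).
Filling from the cheapest source first is optimal under one linear minimum: $4.04.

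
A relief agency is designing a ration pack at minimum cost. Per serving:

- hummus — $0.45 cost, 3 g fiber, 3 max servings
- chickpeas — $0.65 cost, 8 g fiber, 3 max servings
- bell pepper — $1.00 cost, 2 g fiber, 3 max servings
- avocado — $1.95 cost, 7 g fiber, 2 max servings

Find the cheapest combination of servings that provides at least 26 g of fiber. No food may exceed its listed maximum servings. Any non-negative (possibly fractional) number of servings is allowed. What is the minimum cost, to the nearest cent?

$2.25

Cost per g of fiber: chickpeas $0.0813, hummus $0.1500, avocado $0.2786, bell pepper $0.5000.
Take 3 servings of chickpeas: +24.0 g fiber for $1.95 (total $1.95, still need 2.0 g).
Take 0.6667 servings of hummus: +2.0 g fiber for $0.30 (total $2.25, still need 0.0 g).
Greedy by cheapest-per-g is optimal for a single linear constraint, so the minimum cost is $2.25.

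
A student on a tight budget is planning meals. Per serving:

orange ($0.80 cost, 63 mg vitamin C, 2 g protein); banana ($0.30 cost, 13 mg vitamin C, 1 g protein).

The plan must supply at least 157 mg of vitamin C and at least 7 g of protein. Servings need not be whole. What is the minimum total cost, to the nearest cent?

$2.46

orange only: max(157/63, 7/2) = 3.5 servings → $2.80.
banana only: max(157/13, 7/1) = 12.08 servings → $3.62.
orange + banana with both tight: 1.784 servings and 3.432 servings → $2.46.
Cheapest feasible corner: $2.46.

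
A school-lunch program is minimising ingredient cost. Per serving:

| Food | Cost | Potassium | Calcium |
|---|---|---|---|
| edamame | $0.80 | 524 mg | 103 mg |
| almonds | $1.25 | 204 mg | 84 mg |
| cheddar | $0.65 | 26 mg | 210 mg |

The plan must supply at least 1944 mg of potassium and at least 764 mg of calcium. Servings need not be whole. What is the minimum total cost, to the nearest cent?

A basic optimal solution has at most two foods positive. Try each food alone and each pair with both targets met exactly.
edamame only: max(1944/524, 764/103) = 7.417 servings → $5.93.
almonds only: max(1944/204, 764/84) = 9.529 servings → $11.91.
cheddar only: max(1944/26, 764/210) = 74.77 servings → $48.60.
edamame + almonds with both tight: 0.3234 servings and 8.699 servings → $11.13.
edamame + cheddar with both tight: 3.617 servings and 1.864 servings → $4.11.
almonds + cheddar: intersection lies outside the first quadrant.
The minimum over all feasible corners is $4.11.

$4.11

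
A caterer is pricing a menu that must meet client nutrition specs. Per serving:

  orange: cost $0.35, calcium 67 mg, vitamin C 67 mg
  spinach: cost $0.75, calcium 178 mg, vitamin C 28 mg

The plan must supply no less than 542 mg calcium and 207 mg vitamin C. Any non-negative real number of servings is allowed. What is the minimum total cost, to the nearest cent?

Compare the cost at each extreme point of the feasible region.
orange only: max(542/67, 207/67) = 8.09 servings → $2.83.
spinach only: max(542/178, 207/28) = 7.393 servings → $5.54.
orange + spinach with both tight: 2.156 servings and 2.233 servings → $2.43.
Cheapest feasible corner: $2.43.

$2.43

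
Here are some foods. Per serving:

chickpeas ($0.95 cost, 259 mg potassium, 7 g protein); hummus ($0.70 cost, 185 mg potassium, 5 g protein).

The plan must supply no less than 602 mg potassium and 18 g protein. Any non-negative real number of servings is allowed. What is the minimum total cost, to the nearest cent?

$2.44

Two binding constraints pin down two serving amounts, so the optimal mix uses at most two foods. The candidates are each food alone (scaled to the tighter of potassium/protein) and each pair with both constraints tight.
chickpeas only: max(602/259, 18/7) = 2.571 servings → $2.44.
hummus only: max(602/185, 18/5) = 3.6 servings → $2.52.
chickpeas + hummus (both tight): parallel constraints — no distinct corner.
The minimum over all feasible corners is $2.44.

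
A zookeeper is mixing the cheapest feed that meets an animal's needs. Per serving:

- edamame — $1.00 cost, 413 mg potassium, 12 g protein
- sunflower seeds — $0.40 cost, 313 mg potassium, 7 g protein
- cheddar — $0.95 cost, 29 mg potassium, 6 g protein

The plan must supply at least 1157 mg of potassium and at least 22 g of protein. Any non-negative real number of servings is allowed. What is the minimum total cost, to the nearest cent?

$1.48

A basic optimal solution has at most two foods positive. Try each food alone and each pair with both targets met exactly.
edamame only: max(1157/413, 22/12) = 2.801 servings → $2.80.
sunflower seeds only: max(1157/313, 22/7) = 3.696 servings → $1.48.
cheddar only: max(1157/29, 22/6) = 39.9 servings → $37.90.
edamame + sunflower seeds: intersection lies outside the first quadrant.
edamame + cheddar: the both-tight solution has a negative serving — not a feasible corner.
sunflower seeds + cheddar with both targets exact would need a negative amount; discard.
So the least-cost plan costs $1.48.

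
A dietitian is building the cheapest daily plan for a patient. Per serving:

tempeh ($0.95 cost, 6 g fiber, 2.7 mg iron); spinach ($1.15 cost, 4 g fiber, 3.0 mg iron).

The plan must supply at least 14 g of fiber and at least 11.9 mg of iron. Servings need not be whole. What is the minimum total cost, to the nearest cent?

$4.19

The cheapest plan sits at a corner of the feasible region — with two constraints it uses at most two foods.
tempeh only: max(14/6, 11.9/2.7) = 4.407 servings → $4.19.
spinach only: max(14/4, 11.9/3.0) = 3.967 servings → $4.56.
tempeh + spinach: the both-tight solution has a negative serving — not a feasible corner.
The minimum over all feasible corners is $4.19.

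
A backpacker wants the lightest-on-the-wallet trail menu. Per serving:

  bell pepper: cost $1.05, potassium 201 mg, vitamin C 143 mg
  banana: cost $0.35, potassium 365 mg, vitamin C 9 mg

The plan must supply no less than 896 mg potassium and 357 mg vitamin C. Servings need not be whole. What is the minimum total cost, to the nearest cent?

$2.94

For a min-cost LP with two ≥-constraints, a basic feasible solution has at most two positive variables.
bell pepper only: max(896/201, 357/143) = 4.458 servings → $4.68.
banana only: max(896/365, 357/9) = 39.67 servings → $13.88.
bell pepper + banana with both tight: 2.426 servings and 1.119 servings → $2.94.
Cheapest feasible corner: $2.94.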